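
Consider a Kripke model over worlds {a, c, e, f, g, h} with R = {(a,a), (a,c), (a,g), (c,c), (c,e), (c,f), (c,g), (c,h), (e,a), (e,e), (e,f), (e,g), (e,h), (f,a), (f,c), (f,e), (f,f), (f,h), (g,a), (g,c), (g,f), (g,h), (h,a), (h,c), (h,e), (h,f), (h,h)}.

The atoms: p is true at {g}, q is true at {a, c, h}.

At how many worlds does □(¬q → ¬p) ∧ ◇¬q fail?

a: □(¬q → ¬p) is F, ◇¬q is T. ✗
c: □(¬q → ¬p) is F, ◇¬q is T. ✗
e: □(¬q → ¬p) is F, ◇¬q is T. ✗
f: □(¬q → ¬p) is T, ◇¬q is T. ✓
g: □(¬q → ¬p) is T, ◇¬q is T. ✓
h: □(¬q → ¬p) is T, ◇¬q is T. ✓
Satisfying worlds: {f, g, h}.
So □(¬q → ¬p) ∧ ◇¬q fails at the other 3 worlds.

3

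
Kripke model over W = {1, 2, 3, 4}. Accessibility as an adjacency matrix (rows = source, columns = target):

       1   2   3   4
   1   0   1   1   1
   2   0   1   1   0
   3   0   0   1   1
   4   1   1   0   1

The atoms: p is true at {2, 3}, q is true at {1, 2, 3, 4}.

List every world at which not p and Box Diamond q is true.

1: not p is T, Box Diamond q is T. ✓
2: not p is F, Box Diamond q is T. ✗
3: not p is F, Box Diamond q is T. ✗
4: not p is T, Box Diamond q is T. ✓

{1, 4}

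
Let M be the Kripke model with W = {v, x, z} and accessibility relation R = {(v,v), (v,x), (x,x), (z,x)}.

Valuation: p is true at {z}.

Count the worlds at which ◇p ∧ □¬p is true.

v: ◇p is F, □¬p is T. ✗
x: ◇p is F, □¬p is T. ✗
z: ◇p is F, □¬p is T. ✗
Satisfying worlds: ∅.

0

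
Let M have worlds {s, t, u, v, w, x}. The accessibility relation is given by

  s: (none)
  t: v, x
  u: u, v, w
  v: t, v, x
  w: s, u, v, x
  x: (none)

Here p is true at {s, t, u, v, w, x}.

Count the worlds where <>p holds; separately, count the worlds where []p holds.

For <>p:
s: no successors, so <>p fails. ✗
t: successors {v, x}; p there: v:T, x:T. ✓
u: successors {u, v, w}; p there: u:T, v:T, w:T. ✓
v: successors {t, v, x}; p there: t:T, v:T, x:T. ✓
w: successors {s, u, v, x}; p there: s:T, u:T, v:T, x:T. ✓
x: no successors, so <>p fails. ✗
— 4 worlds.
For []p:
s: no successors, so []p holds vacuously. ✓
t: successors {v, x}; p there: v:T, x:T. ✓
u: successors {u, v, w}; p there: u:T, v:T, w:T. ✓
v: successors {t, v, x}; p there: t:T, v:T, x:T. ✓
w: successors {s, u, v, x}; p there: s:T, u:T, v:T, x:T. ✓
x: no successors, so []p holds vacuously. ✓
— 6 worlds.

4 and 6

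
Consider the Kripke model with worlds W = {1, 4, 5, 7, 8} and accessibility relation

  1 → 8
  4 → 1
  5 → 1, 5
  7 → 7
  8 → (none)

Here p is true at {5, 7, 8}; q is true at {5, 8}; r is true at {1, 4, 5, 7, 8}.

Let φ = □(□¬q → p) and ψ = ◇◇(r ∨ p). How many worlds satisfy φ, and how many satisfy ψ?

For □(□¬q → p):
1: successors {8}; □¬q → p there: 8:T. ✓
4: successors {1}; □¬q → p there: 1:T. ✓
5: successors {1, 5}; □¬q → p there: 1:T, 5:T. ✓
7: successors {7}; □¬q → p there: 7:T. ✓
8: no successors, so □(□¬q → p) holds vacuously. ✓
— 5 worlds.
For ◇◇(r ∨ p):
1: successors {8}; ◇(r ∨ p) there: 8:F. ✗
4: successors {1}; ◇(r ∨ p) there: 1:T. ✓
5: successors {1, 5}; ◇(r ∨ p) there: 1:T, 5:T. ✓
7: successors {7}; ◇(r ∨ p) there: 7:T. ✓
8: no successors, so ◇◇(r ∨ p) fails. ✗
— 3 worlds.

5 and 3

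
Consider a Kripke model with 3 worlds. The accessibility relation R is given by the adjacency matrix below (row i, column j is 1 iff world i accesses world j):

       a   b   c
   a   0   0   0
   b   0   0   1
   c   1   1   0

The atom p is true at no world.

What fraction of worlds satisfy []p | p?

1/3

a: []p is T, p is F. ✓
b: []p is F, p is F. ✗
c: []p is F, p is F. ✗
That's 1 of 3 worlds, so 1/3.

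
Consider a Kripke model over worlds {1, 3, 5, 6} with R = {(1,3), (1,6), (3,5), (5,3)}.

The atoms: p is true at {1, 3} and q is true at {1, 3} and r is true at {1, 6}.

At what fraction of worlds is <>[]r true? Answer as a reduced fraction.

1/4

1: successors {3, 6}; []r there: 3:F, 6:T. ✓
3: successors {5}; []r there: 5:F. ✗
5: successors {3}; []r there: 3:F. ✗
6: no successors, so <>[]r fails. ✗
That's 1 of 4 worlds, so 1/4.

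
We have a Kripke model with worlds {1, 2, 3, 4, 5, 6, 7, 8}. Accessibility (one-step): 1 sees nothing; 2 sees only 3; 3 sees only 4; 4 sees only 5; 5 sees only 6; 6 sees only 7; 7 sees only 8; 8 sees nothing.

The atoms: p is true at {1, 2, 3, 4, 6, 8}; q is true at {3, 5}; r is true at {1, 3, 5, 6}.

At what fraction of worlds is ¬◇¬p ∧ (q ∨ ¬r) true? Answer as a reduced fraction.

5/8

1: ¬◇¬p is T, q ∨ ¬r is F. ✗
2: ¬◇¬p is T, q ∨ ¬r is T. ✓
3: ¬◇¬p is T, q ∨ ¬r is T. ✓
4: ¬◇¬p is F, q ∨ ¬r is T. ✗
5: ¬◇¬p is T, q ∨ ¬r is T. ✓
6: ¬◇¬p is F, q ∨ ¬r is F. ✗
7: ¬◇¬p is T, q ∨ ¬r is T. ✓
8: ¬◇¬p is T, q ∨ ¬r is T. ✓
That's 5 of 8 worlds, so 5/8.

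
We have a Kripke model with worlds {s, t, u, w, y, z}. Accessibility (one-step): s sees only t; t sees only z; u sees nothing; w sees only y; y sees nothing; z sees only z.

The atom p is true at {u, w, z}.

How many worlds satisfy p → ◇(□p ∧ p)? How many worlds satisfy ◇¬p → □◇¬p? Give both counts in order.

For p → ◇(□p ∧ p):
s: p is F, ◇(□p ∧ p) is F. ✓
t: p is F, ◇(□p ∧ p) is T. ✓
u: p is T, ◇(□p ∧ p) is F. ✗
w: p is T, ◇(□p ∧ p) is F. ✗
y: p is F, ◇(□p ∧ p) is F. ✓
z: p is T, ◇(□p ∧ p) is T. ✓
— 4 worlds.
For ◇¬p → □◇¬p:
s: ◇¬p is T, □◇¬p is F. ✗
t: ◇¬p is F, □◇¬p is F. ✓
u: ◇¬p is F, □◇¬p is T. ✓
w: ◇¬p is T, □◇¬p is F. ✗
y: ◇¬p is F, □◇¬p is T. ✓
z: ◇¬p is F, □◇¬p is F. ✓
— 4 worlds.

4 and 4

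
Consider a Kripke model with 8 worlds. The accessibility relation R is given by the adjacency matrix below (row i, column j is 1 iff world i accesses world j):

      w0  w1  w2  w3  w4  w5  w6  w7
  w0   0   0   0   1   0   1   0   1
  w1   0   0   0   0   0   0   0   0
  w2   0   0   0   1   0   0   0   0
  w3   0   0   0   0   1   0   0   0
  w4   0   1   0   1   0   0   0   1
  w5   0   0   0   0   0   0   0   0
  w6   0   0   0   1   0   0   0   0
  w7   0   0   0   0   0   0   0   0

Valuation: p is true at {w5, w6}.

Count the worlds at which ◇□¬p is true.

5

w0: successors {w3, w5, w7}; □¬p there: w3:T, w5:T, w7:T. ✓
w1: no successors, so ◇□¬p fails. ✗
w2: successors {w3}; □¬p there: w3:T. ✓
w3: successors {w4}; □¬p there: w4:T. ✓
w4: successors {w1, w3, w7}; □¬p there: w1:T, w3:T, w7:T. ✓
w5: no successors, so ◇□¬p fails. ✗
w6: successors {w3}; □¬p there: w3:T. ✓
w7: no successors, so ◇□¬p fails. ✗
Satisfying worlds: {w0, w2, w3, w4, w6}.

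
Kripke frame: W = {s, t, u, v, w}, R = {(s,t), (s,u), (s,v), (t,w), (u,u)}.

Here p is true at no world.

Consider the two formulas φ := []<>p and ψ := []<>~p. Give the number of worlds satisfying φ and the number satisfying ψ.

For []<>p:
s: successors {t, u, v}; <>p there: t:F, u:F, v:F. ✗
t: successors {w}; <>p there: w:F. ✗
u: successors {u}; <>p there: u:F. ✗
v: no successors, so []<>p holds vacuously. ✓
w: no successors, so []<>p holds vacuously. ✓
— 2 worlds.
For []<>~p:
s: successors {t, u, v}; <>~p there: t:T, u:T, v:F. ✗
t: successors {w}; <>~p there: w:F. ✗
u: successors {u}; <>~p there: u:T. ✓
v: no successors, so []<>~p holds vacuously. ✓
w: no successors, so []<>~p holds vacuously. ✓
— 3 worlds.

2 and 3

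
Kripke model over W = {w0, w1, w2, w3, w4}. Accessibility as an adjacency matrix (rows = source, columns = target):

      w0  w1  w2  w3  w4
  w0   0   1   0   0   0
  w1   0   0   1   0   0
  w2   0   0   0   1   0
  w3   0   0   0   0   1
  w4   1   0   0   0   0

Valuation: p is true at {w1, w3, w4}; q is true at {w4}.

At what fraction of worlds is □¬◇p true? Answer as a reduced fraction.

w0: successors {w1}; ¬◇p there: w1:T. ✓
w1: successors {w2}; ¬◇p there: w2:F. ✗
w2: successors {w3}; ¬◇p there: w3:F. ✗
w3: successors {w4}; ¬◇p there: w4:T. ✓
w4: successors {w0}; ¬◇p there: w0:F. ✗
That's 2 of 5 worlds, so 2/5.

2/5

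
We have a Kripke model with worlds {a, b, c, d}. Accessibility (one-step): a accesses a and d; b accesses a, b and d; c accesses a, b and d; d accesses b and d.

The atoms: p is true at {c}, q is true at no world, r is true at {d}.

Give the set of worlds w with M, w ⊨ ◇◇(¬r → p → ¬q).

{a, b, c, d}

a: successors {a, d}; ◇(¬r → p → ¬q) there: a:T, d:T. ✓
b: successors {a, b, d}; ◇(¬r → p → ¬q) there: a:T, b:T, d:T. ✓
c: successors {a, b, d}; ◇(¬r → p → ¬q) there: a:T, b:T, d:T. ✓
d: successors {b, d}; ◇(¬r → p → ¬q) there: b:T, d:T. ✓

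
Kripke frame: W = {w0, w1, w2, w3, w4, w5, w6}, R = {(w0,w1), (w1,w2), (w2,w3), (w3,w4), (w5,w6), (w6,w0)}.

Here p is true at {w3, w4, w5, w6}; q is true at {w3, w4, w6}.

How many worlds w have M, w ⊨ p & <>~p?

1

w0: p is F, <>~p is T. ✗
w1: p is F, <>~p is T. ✗
w2: p is F, <>~p is F. ✗
w3: p is T, <>~p is F. ✗
w4: p is T, <>~p is F. ✗
w5: p is T, <>~p is F. ✗
w6: p is T, <>~p is T. ✓
Satisfying worlds: {w6}.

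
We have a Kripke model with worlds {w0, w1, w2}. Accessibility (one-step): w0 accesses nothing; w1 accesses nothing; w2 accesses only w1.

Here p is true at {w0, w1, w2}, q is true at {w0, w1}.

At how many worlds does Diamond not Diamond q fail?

2

w0: no successors, so Diamond not Diamond q fails. ✗
w1: no successors, so Diamond not Diamond q fails. ✗
w2: successors {w1}; not Diamond q there: w1:T. ✓
Satisfying worlds: {w2}.
So Diamond not Diamond q fails at the other 2 worlds.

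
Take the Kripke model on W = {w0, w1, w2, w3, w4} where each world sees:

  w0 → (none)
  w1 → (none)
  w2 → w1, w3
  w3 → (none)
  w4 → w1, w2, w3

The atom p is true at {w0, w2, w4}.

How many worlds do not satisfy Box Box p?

w0: no successors, so Box Box p holds vacuously. ✓
w1: no successors, so Box Box p holds vacuously. ✓
w2: successors {w1, w3}; Box p there: w1:T, w3:T. ✓
w3: no successors, so Box Box p holds vacuously. ✓
w4: successors {w1, w2, w3}; Box p there: w1:T, w2:F, w3:T. ✗
Satisfying worlds: {w0, w1, w2, w3}.
So Box Box p fails at the other 1 world.

1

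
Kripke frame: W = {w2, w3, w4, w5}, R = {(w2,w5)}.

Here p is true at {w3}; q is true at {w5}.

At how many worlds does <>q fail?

3

w2: successors {w5}; q there: w5:T. ✓
w3: no successors, so <>q fails. ✗
w4: no successors, so <>q fails. ✗
w5: no successors, so <>q fails. ✗
Satisfying worlds: {w2}.
So <>q fails at the other 3 worlds.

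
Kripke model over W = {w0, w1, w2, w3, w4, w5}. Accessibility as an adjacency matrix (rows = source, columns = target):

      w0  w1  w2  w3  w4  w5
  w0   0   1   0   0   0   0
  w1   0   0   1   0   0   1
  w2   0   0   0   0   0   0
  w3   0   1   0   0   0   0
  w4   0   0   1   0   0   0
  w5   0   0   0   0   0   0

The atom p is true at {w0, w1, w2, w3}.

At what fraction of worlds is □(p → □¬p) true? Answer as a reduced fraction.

w0: successors {w1}; p → □¬p there: w1:F. ✗
w1: successors {w2, w5}; p → □¬p there: w2:T, w5:T. ✓
w2: no successors, so □(p → □¬p) holds vacuously. ✓
w3: successors {w1}; p → □¬p there: w1:F. ✗
w4: successors {w2}; p → □¬p there: w2:T. ✓
w5: no successors, so □(p → □¬p) holds vacuously. ✓
That's 4 of 6 worlds, so 4/6 = 2/3.

2/3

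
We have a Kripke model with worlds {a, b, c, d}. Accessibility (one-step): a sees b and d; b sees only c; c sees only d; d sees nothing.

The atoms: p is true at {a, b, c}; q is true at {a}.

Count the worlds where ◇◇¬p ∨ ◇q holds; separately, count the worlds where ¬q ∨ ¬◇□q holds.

1 and 3

For ◇◇¬p ∨ ◇q:
a: ◇◇¬p is F, ◇q is F. ✗
b: ◇◇¬p is T, ◇q is F. ✓
c: ◇◇¬p is F, ◇q is F. ✗
d: ◇◇¬p is F, ◇q is F. ✗
— 1 world.
For ¬q ∨ ¬◇□q:
a: ¬q is F, ¬◇□q is F. ✗
b: ¬q is T, ¬◇□q is T. ✓
c: ¬q is T, ¬◇□q is F. ✓
d: ¬q is T, ¬◇□q is T. ✓
— 3 worlds.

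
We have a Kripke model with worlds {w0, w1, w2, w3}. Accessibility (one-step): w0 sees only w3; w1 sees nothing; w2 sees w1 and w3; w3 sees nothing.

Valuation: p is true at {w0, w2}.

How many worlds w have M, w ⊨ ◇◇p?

w0: successors {w3}; ◇p there: w3:F. ✗
w1: no successors, so ◇◇p fails. ✗
w2: successors {w1, w3}; ◇p there: w1:F, w3:F. ✗
w3: no successors, so ◇◇p fails. ✗
Satisfying worlds: ∅.

0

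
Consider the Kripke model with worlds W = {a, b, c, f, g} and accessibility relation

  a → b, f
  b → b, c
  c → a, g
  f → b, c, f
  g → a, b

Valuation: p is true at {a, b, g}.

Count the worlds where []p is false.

3

a: successors {b, f}; p there: b:T, f:F. ✗
b: successors {b, c}; p there: b:T, c:F. ✗
c: successors {a, g}; p there: a:T, g:T. ✓
f: successors {b, c, f}; p there: b:T, c:F, f:F. ✗
g: successors {a, b}; p there: a:T, b:T. ✓
Satisfying worlds: {c, g}.
So []p fails at the other 3 worlds.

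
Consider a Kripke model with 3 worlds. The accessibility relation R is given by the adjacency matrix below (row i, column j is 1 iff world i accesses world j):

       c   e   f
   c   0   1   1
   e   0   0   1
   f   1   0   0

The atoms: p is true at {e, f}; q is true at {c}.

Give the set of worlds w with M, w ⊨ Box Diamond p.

{f}

c: successors {e, f}; Diamond p there: e:T, f:F. ✗
e: successors {f}; Diamond p there: f:F. ✗
f: successors {c}; Diamond p there: c:T. ✓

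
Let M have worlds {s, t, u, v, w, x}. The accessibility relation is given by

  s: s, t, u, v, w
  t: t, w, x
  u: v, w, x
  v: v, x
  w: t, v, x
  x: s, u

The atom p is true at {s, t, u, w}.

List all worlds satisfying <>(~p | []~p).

s: successors {s, t, u, v, w}; ~p | []~p there: s:F, t:F, u:F, v:T, w:F. ✓
t: successors {t, w, x}; ~p | []~p there: t:F, w:F, x:T. ✓
u: successors {v, w, x}; ~p | []~p there: v:T, w:F, x:T. ✓
v: successors {v, x}; ~p | []~p there: v:T, x:T. ✓
w: successors {t, v, x}; ~p | []~p there: t:F, v:T, x:T. ✓
x: successors {s, u}; ~p | []~p there: s:F, u:F. ✗

{s, t, u, v, w}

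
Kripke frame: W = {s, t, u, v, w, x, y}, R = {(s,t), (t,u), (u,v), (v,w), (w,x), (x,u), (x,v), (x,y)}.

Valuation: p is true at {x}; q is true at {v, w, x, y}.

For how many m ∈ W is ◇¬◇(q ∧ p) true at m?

5

s: successors {t}; ¬◇(q ∧ p) there: t:T. ✓
t: successors {u}; ¬◇(q ∧ p) there: u:T. ✓
u: successors {v}; ¬◇(q ∧ p) there: v:T. ✓
v: successors {w}; ¬◇(q ∧ p) there: w:F. ✗
w: successors {x}; ¬◇(q ∧ p) there: x:T. ✓
x: successors {u, v, y}; ¬◇(q ∧ p) there: u:T, v:T, y:T. ✓
y: no successors, so ◇¬◇(q ∧ p) fails. ✗
Satisfying worlds: {s, t, u, w, x}.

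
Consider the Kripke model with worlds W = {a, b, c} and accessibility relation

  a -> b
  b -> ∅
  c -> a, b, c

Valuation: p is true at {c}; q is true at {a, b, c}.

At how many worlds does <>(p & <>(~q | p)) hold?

1

a: successors {b}; p & <>(~q | p) there: b:F. ✗
b: no successors, so <>(p & <>(~q | p)) fails. ✗
c: successors {a, b, c}; p & <>(~q | p) there: a:F, b:F, c:T. ✓
Satisfying worlds: {c}.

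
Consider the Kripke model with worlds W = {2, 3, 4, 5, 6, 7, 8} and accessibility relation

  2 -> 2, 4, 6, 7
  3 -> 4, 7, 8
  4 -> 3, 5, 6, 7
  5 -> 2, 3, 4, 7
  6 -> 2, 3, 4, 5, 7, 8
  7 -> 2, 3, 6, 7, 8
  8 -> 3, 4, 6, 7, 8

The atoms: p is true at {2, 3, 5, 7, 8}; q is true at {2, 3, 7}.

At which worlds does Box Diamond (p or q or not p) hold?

2: successors {2, 4, 6, 7}; Diamond (p or q or not p) there: 2:T, 4:T, 6:T, 7:T. ✓
3: successors {4, 7, 8}; Diamond (p or q or not p) there: 4:T, 7:T, 8:T. ✓
4: successors {3, 5, 6, 7}; Diamond (p or q or not p) there: 3:T, 5:T, 6:T, 7:T. ✓
5: successors {2, 3, 4, 7}; Diamond (p or q or not p) there: 2:T, 3:T, 4:T, 7:T. ✓
6: successors {2, 3, 4, 5, 7, 8}; Diamond (p or q or not p) there: 2:T, 3:T, 4:T, 5:T, 7:T, 8:T. ✓
7: successors {2, 3, 6, 7, 8}; Diamond (p or q or not p) there: 2:T, 3:T, 6:T, 7:T, 8:T. ✓
8: successors {3, 4, 6, 7, 8}; Diamond (p or q or not p) there: 3:T, 4:T, 6:T, 7:T, 8:T. ✓

{2, 3, 4, 5, 6, 7, 8}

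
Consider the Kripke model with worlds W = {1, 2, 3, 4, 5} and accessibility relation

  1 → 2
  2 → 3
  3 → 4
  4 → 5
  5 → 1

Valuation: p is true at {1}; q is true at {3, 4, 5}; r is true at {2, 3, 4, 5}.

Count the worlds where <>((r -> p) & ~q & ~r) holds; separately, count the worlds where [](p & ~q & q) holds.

For <>((r -> p) & ~q & ~r):
1: successors {2}; (r -> p) & ~q & ~r there: 2:F. ✗
2: successors {3}; (r -> p) & ~q & ~r there: 3:F. ✗
3: successors {4}; (r -> p) & ~q & ~r there: 4:F. ✗
4: successors {5}; (r -> p) & ~q & ~r there: 5:F. ✗
5: successors {1}; (r -> p) & ~q & ~r there: 1:T. ✓
— 1 world.
For [](p & ~q & q):
1: successors {2}; p & ~q & q there: 2:F. ✗
2: successors {3}; p & ~q & q there: 3:F. ✗
3: successors {4}; p & ~q & q there: 4:F. ✗
4: successors {5}; p & ~q & q there: 5:F. ✗
5: successors {1}; p & ~q & q there: 1:F. ✗
— 0 worlds.

1 and 0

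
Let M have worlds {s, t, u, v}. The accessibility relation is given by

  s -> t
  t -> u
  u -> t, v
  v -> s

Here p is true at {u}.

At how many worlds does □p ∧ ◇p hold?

1

s: □p is F, ◇p is F. ✗
t: □p is T, ◇p is T. ✓
u: □p is F, ◇p is F. ✗
v: □p is F, ◇p is F. ✗
Satisfying worlds: {t}.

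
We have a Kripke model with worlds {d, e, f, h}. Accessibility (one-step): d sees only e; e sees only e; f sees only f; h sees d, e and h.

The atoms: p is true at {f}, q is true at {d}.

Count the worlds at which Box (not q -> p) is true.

d: successors {e}; not q -> p there: e:F. ✗
e: successors {e}; not q -> p there: e:F. ✗
f: successors {f}; not q -> p there: f:T. ✓
h: successors {d, e, h}; not q -> p there: d:T, e:F, h:F. ✗
Satisfying worlds: {f}.

1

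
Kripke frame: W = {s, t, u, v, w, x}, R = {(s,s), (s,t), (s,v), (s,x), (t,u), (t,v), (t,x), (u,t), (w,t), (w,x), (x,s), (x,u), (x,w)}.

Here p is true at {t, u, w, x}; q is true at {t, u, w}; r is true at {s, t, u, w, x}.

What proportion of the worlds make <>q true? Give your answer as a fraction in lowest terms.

5/6

s: successors {s, t, v, x}; q there: s:F, t:T, v:F, x:F. ✓
t: successors {u, v, x}; q there: u:T, v:F, x:F. ✓
u: successors {t}; q there: t:T. ✓
v: no successors, so <>q fails. ✗
w: successors {t, x}; q there: t:T, x:F. ✓
x: successors {s, u, w}; q there: s:F, u:T, w:T. ✓
That's 5 of 6 worlds, so 5/6.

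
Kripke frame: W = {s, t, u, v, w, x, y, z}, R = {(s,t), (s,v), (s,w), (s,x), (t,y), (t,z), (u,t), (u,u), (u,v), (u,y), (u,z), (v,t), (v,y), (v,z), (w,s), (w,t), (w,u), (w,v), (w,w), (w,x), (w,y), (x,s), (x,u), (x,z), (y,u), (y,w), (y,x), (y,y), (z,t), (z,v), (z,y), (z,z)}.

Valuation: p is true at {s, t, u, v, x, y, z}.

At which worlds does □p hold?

s: successors {t, v, w, x}; p there: t:T, v:T, w:F, x:T. ✗
t: successors {y, z}; p there: y:T, z:T. ✓
u: successors {t, u, v, y, z}; p there: t:T, u:T, v:T, y:T, z:T. ✓
v: successors {t, y, z}; p there: t:T, y:T, z:T. ✓
w: successors {s, t, u, v, w, x, y}; p there: s:T, t:T, u:T, v:T, w:F, x:T, y:T. ✗
x: successors {s, u, z}; p there: s:T, u:T, z:T. ✓
y: successors {u, w, x, y}; p there: u:T, w:F, x:T, y:T. ✗
z: successors {t, v, y, z}; p there: t:T, v:T, y:T, z:T. ✓

{t, u, v, x, z}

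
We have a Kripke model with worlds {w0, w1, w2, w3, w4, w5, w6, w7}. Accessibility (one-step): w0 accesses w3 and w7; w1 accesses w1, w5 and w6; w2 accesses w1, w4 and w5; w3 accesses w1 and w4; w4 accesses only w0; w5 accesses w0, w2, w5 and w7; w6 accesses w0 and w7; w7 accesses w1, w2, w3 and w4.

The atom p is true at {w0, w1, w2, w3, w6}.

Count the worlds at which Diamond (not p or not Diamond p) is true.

w0: successors {w3, w7}; not p or not Diamond p there: w3:F, w7:T. ✓
w1: successors {w1, w5, w6}; not p or not Diamond p there: w1:F, w5:T, w6:F. ✓
w2: successors {w1, w4, w5}; not p or not Diamond p there: w1:F, w4:T, w5:T. ✓
w3: successors {w1, w4}; not p or not Diamond p there: w1:F, w4:T. ✓
w4: successors {w0}; not p or not Diamond p there: w0:F. ✗
w5: successors {w0, w2, w5, w7}; not p or not Diamond p there: w0:F, w2:F, w5:T, w7:T. ✓
w6: successors {w0, w7}; not p or not Diamond p there: w0:F, w7:T. ✓
w7: successors {w1, w2, w3, w4}; not p or not Diamond p there: w1:F, w2:F, w3:F, w4:T. ✓
Satisfying worlds: {w0, w1, w2, w3, w5, w6, w7}.

7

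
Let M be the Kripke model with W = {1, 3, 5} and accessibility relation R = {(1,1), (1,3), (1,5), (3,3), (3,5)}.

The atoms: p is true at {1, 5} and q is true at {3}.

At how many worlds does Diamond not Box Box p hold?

2

1: successors {1, 3, 5}; not Box Box p there: 1:T, 3:T, 5:F. ✓
3: successors {3, 5}; not Box Box p there: 3:T, 5:F. ✓
5: no successors, so Diamond not Box Box p fails. ✗
Satisfying worlds: {1, 3}.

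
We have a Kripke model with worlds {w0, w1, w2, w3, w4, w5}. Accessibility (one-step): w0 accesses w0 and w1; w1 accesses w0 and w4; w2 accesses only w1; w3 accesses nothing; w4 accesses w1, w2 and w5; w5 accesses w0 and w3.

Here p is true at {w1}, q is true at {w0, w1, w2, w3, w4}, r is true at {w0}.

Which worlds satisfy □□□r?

w0: successors {w0, w1}; □□r there: w0:F, w1:F. ✗
w1: successors {w0, w4}; □□r there: w0:F, w4:F. ✗
w2: successors {w1}; □□r there: w1:F. ✗
w3: no successors, so □□□r holds vacuously. ✓
w4: successors {w1, w2, w5}; □□r there: w1:F, w2:F, w5:F. ✗
w5: successors {w0, w3}; □□r there: w0:F, w3:T. ✗

{w3}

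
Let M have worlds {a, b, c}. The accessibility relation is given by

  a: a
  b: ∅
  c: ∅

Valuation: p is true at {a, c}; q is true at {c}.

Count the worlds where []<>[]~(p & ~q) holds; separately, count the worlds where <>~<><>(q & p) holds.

2 and 1

For []<>[]~(p & ~q):
a: successors {a}; <>[]~(p & ~q) there: a:F. ✗
b: no successors, so []<>[]~(p & ~q) holds vacuously. ✓
c: no successors, so []<>[]~(p & ~q) holds vacuously. ✓
— 2 worlds.
For <>~<><>(q & p):
a: successors {a}; ~<><>(q & p) there: a:T. ✓
b: no successors, so <>~<><>(q & p) fails. ✗
c: no successors, so <>~<><>(q & p) fails. ✗
— 1 world.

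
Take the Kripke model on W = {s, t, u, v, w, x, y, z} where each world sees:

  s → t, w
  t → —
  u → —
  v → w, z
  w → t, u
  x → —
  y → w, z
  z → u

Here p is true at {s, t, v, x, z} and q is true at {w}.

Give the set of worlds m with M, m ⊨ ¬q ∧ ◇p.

{s, v, y}

s: ¬q is T, ◇p is T. ✓
t: ¬q is T, ◇p is F. ✗
u: ¬q is T, ◇p is F. ✗
v: ¬q is T, ◇p is T. ✓
w: ¬q is F, ◇p is T. ✗
x: ¬q is T, ◇p is F. ✗
y: ¬q is T, ◇p is T. ✓
z: ¬q is T, ◇p is F. ✗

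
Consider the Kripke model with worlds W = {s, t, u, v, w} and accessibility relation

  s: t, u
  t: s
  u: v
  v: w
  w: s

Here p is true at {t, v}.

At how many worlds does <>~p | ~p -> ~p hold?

s: <>~p | ~p is T, ~p is T. ✓
t: <>~p | ~p is T, ~p is F. ✗
u: <>~p | ~p is T, ~p is T. ✓
v: <>~p | ~p is T, ~p is F. ✗
w: <>~p | ~p is T, ~p is T. ✓
Satisfying worlds: {s, u, w}.

3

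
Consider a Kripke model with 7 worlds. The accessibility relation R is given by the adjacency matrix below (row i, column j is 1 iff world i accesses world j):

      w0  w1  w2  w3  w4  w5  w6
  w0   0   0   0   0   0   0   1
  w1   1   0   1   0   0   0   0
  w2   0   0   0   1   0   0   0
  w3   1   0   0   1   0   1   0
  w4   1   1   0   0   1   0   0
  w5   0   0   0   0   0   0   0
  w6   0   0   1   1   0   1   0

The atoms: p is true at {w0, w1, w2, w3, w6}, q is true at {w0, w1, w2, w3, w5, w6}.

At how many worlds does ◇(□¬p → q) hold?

w0: successors {w6}; □¬p → q there: w6:T. ✓
w1: successors {w0, w2}; □¬p → q there: w0:T, w2:T. ✓
w2: successors {w3}; □¬p → q there: w3:T. ✓
w3: successors {w0, w3, w5}; □¬p → q there: w0:T, w3:T, w5:T. ✓
w4: successors {w0, w1, w4}; □¬p → q there: w0:T, w1:T, w4:T. ✓
w5: no successors, so ◇(□¬p → q) fails. ✗
w6: successors {w2, w3, w5}; □¬p → q there: w2:T, w3:T, w5:T. ✓
Satisfying worlds: {w0, w1, w2, w3, w4, w6}.

6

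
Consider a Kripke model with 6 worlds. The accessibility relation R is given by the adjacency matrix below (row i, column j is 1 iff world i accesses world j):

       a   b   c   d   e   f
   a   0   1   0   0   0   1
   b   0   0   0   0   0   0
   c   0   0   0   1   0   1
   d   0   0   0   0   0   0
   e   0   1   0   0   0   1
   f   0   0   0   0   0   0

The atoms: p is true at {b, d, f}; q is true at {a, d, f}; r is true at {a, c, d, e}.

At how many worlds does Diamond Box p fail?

3

a: successors {b, f}; Box p there: b:T, f:T. ✓
b: no successors, so Diamond Box p fails. ✗
c: successors {d, f}; Box p there: d:T, f:T. ✓
d: no successors, so Diamond Box p fails. ✗
e: successors {b, f}; Box p there: b:T, f:T. ✓
f: no successors, so Diamond Box p fails. ✗
Satisfying worlds: {a, c, e}.
So Diamond Box p fails at the other 3 worlds.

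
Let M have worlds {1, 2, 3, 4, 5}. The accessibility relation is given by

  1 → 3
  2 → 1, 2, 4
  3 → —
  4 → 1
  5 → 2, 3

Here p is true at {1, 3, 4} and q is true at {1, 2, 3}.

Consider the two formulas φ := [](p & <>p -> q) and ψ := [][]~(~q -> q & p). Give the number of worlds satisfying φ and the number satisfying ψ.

For [](p & <>p -> q):
1: successors {3}; p & <>p -> q there: 3:T. ✓
2: successors {1, 2, 4}; p & <>p -> q there: 1:T, 2:T, 4:F. ✗
3: no successors, so [](p & <>p -> q) holds vacuously. ✓
4: successors {1}; p & <>p -> q there: 1:T. ✓
5: successors {2, 3}; p & <>p -> q there: 2:T, 3:T. ✓
— 4 worlds.
For [][]~(~q -> q & p):
1: successors {3}; []~(~q -> q & p) there: 3:T. ✓
2: successors {1, 2, 4}; []~(~q -> q & p) there: 1:F, 2:F, 4:F. ✗
3: no successors, so [][]~(~q -> q & p) holds vacuously. ✓
4: successors {1}; []~(~q -> q & p) there: 1:F. ✗
5: successors {2, 3}; []~(~q -> q & p) there: 2:F, 3:T. ✗
— 2 worlds.

4 and 2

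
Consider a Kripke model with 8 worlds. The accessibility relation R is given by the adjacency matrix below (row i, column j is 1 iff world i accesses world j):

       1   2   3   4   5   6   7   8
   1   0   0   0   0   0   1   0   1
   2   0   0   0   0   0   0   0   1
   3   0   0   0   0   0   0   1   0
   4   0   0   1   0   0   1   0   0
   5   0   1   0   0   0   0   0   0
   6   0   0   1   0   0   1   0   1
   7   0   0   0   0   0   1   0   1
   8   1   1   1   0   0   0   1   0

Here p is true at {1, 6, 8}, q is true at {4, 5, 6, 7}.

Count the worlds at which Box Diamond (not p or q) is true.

6

1: successors {6, 8}; Diamond (not p or q) there: 6:T, 8:T. ✓
2: successors {8}; Diamond (not p or q) there: 8:T. ✓
3: successors {7}; Diamond (not p or q) there: 7:T. ✓
4: successors {3, 6}; Diamond (not p or q) there: 3:T, 6:T. ✓
5: successors {2}; Diamond (not p or q) there: 2:F. ✗
6: successors {3, 6, 8}; Diamond (not p or q) there: 3:T, 6:T, 8:T. ✓
7: successors {6, 8}; Diamond (not p or q) there: 6:T, 8:T. ✓
8: successors {1, 2, 3, 7}; Diamond (not p or q) there: 1:T, 2:F, 3:T, 7:T. ✗
Satisfying worlds: {1, 2, 3, 4, 6, 7}.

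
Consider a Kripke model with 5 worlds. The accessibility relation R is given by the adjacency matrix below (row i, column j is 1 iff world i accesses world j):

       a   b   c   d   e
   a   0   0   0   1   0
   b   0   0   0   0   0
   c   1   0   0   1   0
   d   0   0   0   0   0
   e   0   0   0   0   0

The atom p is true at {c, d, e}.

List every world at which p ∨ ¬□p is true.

{c, d, e}

a: p is F, ¬□p is F. ✗
b: p is F, ¬□p is F. ✗
c: p is T, ¬□p is T. ✓
d: p is T, ¬□p is F. ✓
e: p is T, ¬□p is F. ✓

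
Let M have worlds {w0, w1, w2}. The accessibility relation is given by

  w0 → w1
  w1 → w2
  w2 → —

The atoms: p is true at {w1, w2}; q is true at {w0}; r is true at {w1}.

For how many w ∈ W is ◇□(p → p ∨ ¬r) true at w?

2

w0: successors {w1}; □(p → p ∨ ¬r) there: w1:T. ✓
w1: successors {w2}; □(p → p ∨ ¬r) there: w2:T. ✓
w2: no successors, so ◇□(p → p ∨ ¬r) fails. ✗
Satisfying worlds: {w0, w1}.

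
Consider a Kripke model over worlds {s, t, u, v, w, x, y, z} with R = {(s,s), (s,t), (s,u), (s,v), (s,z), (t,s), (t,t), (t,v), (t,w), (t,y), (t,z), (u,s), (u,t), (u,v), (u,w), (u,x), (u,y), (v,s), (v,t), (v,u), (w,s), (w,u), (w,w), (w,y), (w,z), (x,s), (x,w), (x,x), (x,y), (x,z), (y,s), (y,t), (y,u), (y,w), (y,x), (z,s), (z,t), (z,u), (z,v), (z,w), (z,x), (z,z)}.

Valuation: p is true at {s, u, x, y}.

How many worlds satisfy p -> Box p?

s: p is T, Box p is F. ✗
t: p is F, Box p is F. ✓
u: p is T, Box p is F. ✗
v: p is F, Box p is F. ✓
w: p is F, Box p is F. ✓
x: p is T, Box p is F. ✗
y: p is T, Box p is F. ✗
z: p is F, Box p is F. ✓
Satisfying worlds: {t, v, w, z}.

4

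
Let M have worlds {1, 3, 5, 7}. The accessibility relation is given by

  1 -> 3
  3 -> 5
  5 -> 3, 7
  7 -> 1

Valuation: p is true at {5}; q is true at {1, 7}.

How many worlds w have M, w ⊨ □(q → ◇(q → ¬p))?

4

1: successors {3}; q → ◇(q → ¬p) there: 3:T. ✓
3: successors {5}; q → ◇(q → ¬p) there: 5:T. ✓
5: successors {3, 7}; q → ◇(q → ¬p) there: 3:T, 7:T. ✓
7: successors {1}; q → ◇(q → ¬p) there: 1:T. ✓
Satisfying worlds: {1, 3, 5, 7}.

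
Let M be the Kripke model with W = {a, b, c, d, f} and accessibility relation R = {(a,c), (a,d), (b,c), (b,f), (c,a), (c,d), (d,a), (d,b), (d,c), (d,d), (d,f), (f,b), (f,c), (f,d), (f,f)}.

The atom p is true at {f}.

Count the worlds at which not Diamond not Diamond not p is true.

a: Diamond not Diamond not p is F. ✓
b: Diamond not Diamond not p is F. ✓
c: Diamond not Diamond not p is F. ✓
d: Diamond not Diamond not p is F. ✓
f: Diamond not Diamond not p is F. ✓
Satisfying worlds: {a, b, c, d, f}.

5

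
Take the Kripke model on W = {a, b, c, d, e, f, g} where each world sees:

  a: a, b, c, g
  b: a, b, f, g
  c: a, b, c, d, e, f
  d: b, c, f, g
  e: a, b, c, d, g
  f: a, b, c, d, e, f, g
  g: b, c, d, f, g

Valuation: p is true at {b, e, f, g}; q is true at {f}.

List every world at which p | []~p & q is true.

{b, e, f, g}

a: p is F, []~p & q is F. ✗
b: p is T, []~p & q is F. ✓
c: p is F, []~p & q is F. ✗
d: p is F, []~p & q is F. ✗
e: p is T, []~p & q is F. ✓
f: p is T, []~p & q is F. ✓
g: p is T, []~p & q is F. ✓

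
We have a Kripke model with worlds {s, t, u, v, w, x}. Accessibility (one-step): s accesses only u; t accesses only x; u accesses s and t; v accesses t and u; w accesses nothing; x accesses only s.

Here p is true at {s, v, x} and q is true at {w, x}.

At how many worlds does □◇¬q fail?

2

s: successors {u}; ◇¬q there: u:T. ✓
t: successors {x}; ◇¬q there: x:T. ✓
u: successors {s, t}; ◇¬q there: s:T, t:F. ✗
v: successors {t, u}; ◇¬q there: t:F, u:T. ✗
w: no successors, so □◇¬q holds vacuously. ✓
x: successors {s}; ◇¬q there: s:T. ✓
Satisfying worlds: {s, t, w, x}.
So □◇¬q fails at the other 2 worlds.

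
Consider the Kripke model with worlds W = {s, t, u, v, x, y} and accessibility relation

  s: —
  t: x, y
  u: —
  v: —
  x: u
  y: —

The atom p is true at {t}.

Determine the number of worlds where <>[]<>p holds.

2

s: no successors, so <>[]<>p fails. ✗
t: successors {x, y}; []<>p there: x:F, y:T. ✓
u: no successors, so <>[]<>p fails. ✗
v: no successors, so <>[]<>p fails. ✗
x: successors {u}; []<>p there: u:T. ✓
y: no successors, so <>[]<>p fails. ✗
Satisfying worlds: {t, x}.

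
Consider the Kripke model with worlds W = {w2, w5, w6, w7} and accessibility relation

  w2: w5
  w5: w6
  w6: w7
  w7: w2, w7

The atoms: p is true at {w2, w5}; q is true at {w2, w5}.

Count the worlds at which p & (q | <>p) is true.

w2: p is T, q | <>p is T. ✓
w5: p is T, q | <>p is T. ✓
w6: p is F, q | <>p is F. ✗
w7: p is F, q | <>p is T. ✗
Satisfying worlds: {w2, w5}.

2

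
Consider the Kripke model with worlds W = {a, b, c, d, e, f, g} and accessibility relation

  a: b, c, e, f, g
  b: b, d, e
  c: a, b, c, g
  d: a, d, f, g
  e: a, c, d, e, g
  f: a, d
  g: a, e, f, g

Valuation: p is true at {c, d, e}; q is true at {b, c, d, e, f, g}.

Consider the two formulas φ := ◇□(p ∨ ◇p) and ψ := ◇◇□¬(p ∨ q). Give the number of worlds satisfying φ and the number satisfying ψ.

7 and 0

For ◇□(p ∨ ◇p):
a: successors {b, c, e, f, g}; □(p ∨ ◇p) there: b:T, c:T, e:T, f:T, g:T. ✓
b: successors {b, d, e}; □(p ∨ ◇p) there: b:T, d:T, e:T. ✓
c: successors {a, b, c, g}; □(p ∨ ◇p) there: a:T, b:T, c:T, g:T. ✓
d: successors {a, d, f, g}; □(p ∨ ◇p) there: a:T, d:T, f:T, g:T. ✓
e: successors {a, c, d, e, g}; □(p ∨ ◇p) there: a:T, c:T, d:T, e:T, g:T. ✓
f: successors {a, d}; □(p ∨ ◇p) there: a:T, d:T. ✓
g: successors {a, e, f, g}; □(p ∨ ◇p) there: a:T, e:T, f:T, g:T. ✓
— 7 worlds.
For ◇◇□¬(p ∨ q):
a: successors {b, c, e, f, g}; ◇□¬(p ∨ q) there: b:F, c:F, e:F, f:F, g:F. ✗
b: successors {b, d, e}; ◇□¬(p ∨ q) there: b:F, d:F, e:F. ✗
c: successors {a, b, c, g}; ◇□¬(p ∨ q) there: a:F, b:F, c:F, g:F. ✗
d: successors {a, d, f, g}; ◇□¬(p ∨ q) there: a:F, d:F, f:F, g:F. ✗
e: successors {a, c, d, e, g}; ◇□¬(p ∨ q) there: a:F, c:F, d:F, e:F, g:F. ✗
f: successors {a, d}; ◇□¬(p ∨ q) there: a:F, d:F. ✗
g: successors {a, e, f, g}; ◇□¬(p ∨ q) there: a:F, e:F, f:F, g:F. ✗
— 0 worlds.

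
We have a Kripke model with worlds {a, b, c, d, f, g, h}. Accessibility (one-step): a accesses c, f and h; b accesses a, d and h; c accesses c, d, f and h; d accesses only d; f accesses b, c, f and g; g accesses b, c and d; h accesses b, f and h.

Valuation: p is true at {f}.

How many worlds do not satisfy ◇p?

a: successors {c, f, h}; p there: c:F, f:T, h:F. ✓
b: successors {a, d, h}; p there: a:F, d:F, h:F. ✗
c: successors {c, d, f, h}; p there: c:F, d:F, f:T, h:F. ✓
d: successors {d}; p there: d:F. ✗
f: successors {b, c, f, g}; p there: b:F, c:F, f:T, g:F. ✓
g: successors {b, c, d}; p there: b:F, c:F, d:F. ✗
h: successors {b, f, h}; p there: b:F, f:T, h:F. ✓
Satisfying worlds: {a, c, f, h}.
So ◇p fails at the other 3 worlds.

3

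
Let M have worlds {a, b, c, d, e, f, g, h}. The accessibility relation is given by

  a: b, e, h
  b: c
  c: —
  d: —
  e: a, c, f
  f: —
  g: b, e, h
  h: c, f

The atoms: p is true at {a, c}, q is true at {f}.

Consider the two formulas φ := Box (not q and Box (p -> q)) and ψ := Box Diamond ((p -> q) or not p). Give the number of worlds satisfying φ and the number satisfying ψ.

For Box (not q and Box (p -> q)):
a: successors {b, e, h}; not q and Box (p -> q) there: b:F, e:F, h:F. ✗
b: successors {c}; not q and Box (p -> q) there: c:T. ✓
c: no successors, so Box (not q and Box (p -> q)) holds vacuously. ✓
d: no successors, so Box (not q and Box (p -> q)) holds vacuously. ✓
e: successors {a, c, f}; not q and Box (p -> q) there: a:T, c:T, f:F. ✗
f: no successors, so Box (not q and Box (p -> q)) holds vacuously. ✓
g: successors {b, e, h}; not q and Box (p -> q) there: b:F, e:F, h:F. ✗
h: successors {c, f}; not q and Box (p -> q) there: c:T, f:F. ✗
— 4 worlds.
For Box Diamond ((p -> q) or not p):
a: successors {b, e, h}; Diamond ((p -> q) or not p) there: b:F, e:T, h:T. ✗
b: successors {c}; Diamond ((p -> q) or not p) there: c:F. ✗
c: no successors, so Box Diamond ((p -> q) or not p) holds vacuously. ✓
d: no successors, so Box Diamond ((p -> q) or not p) holds vacuously. ✓
e: successors {a, c, f}; Diamond ((p -> q) or not p) there: a:T, c:F, f:F. ✗
f: no successors, so Box Diamond ((p -> q) or not p) holds vacuously. ✓
g: successors {b, e, h}; Diamond ((p -> q) or not p) there: b:F, e:T, h:T. ✗
h: successors {c, f}; Diamond ((p -> q) or not p) there: c:F, f:F. ✗
— 3 worlds.

4 and 3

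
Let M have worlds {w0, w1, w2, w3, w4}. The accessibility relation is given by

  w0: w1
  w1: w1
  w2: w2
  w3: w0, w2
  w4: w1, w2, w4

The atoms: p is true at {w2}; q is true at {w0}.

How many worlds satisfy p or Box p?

w0: p is F, Box p is F. ✗
w1: p is F, Box p is F. ✗
w2: p is T, Box p is T. ✓
w3: p is F, Box p is F. ✗
w4: p is F, Box p is F. ✗
Satisfying worlds: {w2}.

1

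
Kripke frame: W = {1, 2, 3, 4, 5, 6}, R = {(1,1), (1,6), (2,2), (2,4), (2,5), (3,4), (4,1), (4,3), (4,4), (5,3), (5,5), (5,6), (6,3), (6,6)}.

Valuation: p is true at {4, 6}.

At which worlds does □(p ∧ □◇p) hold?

1: successors {1, 6}; p ∧ □◇p there: 1:F, 6:T. ✗
2: successors {2, 4, 5}; p ∧ □◇p there: 2:F, 4:T, 5:F. ✗
3: successors {4}; p ∧ □◇p there: 4:T. ✓
4: successors {1, 3, 4}; p ∧ □◇p there: 1:F, 3:F, 4:T. ✗
5: successors {3, 5, 6}; p ∧ □◇p there: 3:F, 5:F, 6:T. ✗
6: successors {3, 6}; p ∧ □◇p there: 3:F, 6:T. ✗

{3}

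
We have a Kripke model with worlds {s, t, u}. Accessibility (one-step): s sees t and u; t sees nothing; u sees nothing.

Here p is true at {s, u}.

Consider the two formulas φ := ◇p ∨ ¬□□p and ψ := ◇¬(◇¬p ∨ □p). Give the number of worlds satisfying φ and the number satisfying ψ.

1 and 0

For ◇p ∨ ¬□□p:
s: ◇p is T, ¬□□p is F. ✓
t: ◇p is F, ¬□□p is F. ✗
u: ◇p is F, ¬□□p is F. ✗
— 1 world.
For ◇¬(◇¬p ∨ □p):
s: successors {t, u}; ¬(◇¬p ∨ □p) there: t:F, u:F. ✗
t: no successors, so ◇¬(◇¬p ∨ □p) fails. ✗
u: no successors, so ◇¬(◇¬p ∨ □p) fails. ✗
— 0 worlds.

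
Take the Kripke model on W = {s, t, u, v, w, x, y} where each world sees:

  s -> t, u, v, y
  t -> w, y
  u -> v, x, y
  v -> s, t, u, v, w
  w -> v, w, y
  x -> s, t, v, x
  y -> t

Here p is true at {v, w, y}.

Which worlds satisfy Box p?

{t, w}

s: successors {t, u, v, y}; p there: t:F, u:F, v:T, y:T. ✗
t: successors {w, y}; p there: w:T, y:T. ✓
u: successors {v, x, y}; p there: v:T, x:F, y:T. ✗
v: successors {s, t, u, v, w}; p there: s:F, t:F, u:F, v:T, w:T. ✗
w: successors {v, w, y}; p there: v:T, w:T, y:T. ✓
x: successors {s, t, v, x}; p there: s:F, t:F, v:T, x:F. ✗
y: successors {t}; p there: t:F. ✗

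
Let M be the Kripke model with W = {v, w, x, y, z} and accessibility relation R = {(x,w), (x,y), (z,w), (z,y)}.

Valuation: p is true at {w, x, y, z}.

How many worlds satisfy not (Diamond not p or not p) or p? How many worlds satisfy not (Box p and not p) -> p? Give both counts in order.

For not (Diamond not p or not p) or p:
v: not (Diamond not p or not p) is F, p is F. ✗
w: not (Diamond not p or not p) is T, p is T. ✓
x: not (Diamond not p or not p) is T, p is T. ✓
y: not (Diamond not p or not p) is T, p is T. ✓
z: not (Diamond not p or not p) is T, p is T. ✓
— 4 worlds.
For not (Box p and not p) -> p:
v: not (Box p and not p) is F, p is F. ✓
w: not (Box p and not p) is T, p is T. ✓
x: not (Box p and not p) is T, p is T. ✓
y: not (Box p and not p) is T, p is T. ✓
z: not (Box p and not p) is T, p is T. ✓
— 5 worlds.

4 and 5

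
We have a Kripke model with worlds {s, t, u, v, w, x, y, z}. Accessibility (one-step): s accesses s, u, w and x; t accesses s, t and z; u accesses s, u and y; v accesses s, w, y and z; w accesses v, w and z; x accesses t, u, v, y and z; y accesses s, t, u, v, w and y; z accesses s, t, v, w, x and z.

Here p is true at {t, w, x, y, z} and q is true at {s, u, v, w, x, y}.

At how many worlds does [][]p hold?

0

s: successors {s, u, w, x}; []p there: s:F, u:F, w:F, x:F. ✗
t: successors {s, t, z}; []p there: s:F, t:F, z:F. ✗
u: successors {s, u, y}; []p there: s:F, u:F, y:F. ✗
v: successors {s, w, y, z}; []p there: s:F, w:F, y:F, z:F. ✗
w: successors {v, w, z}; []p there: v:F, w:F, z:F. ✗
x: successors {t, u, v, y, z}; []p there: t:F, u:F, v:F, y:F, z:F. ✗
y: successors {s, t, u, v, w, y}; []p there: s:F, t:F, u:F, v:F, w:F, y:F. ✗
z: successors {s, t, v, w, x, z}; []p there: s:F, t:F, v:F, w:F, x:F, z:F. ✗
Satisfying worlds: ∅.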